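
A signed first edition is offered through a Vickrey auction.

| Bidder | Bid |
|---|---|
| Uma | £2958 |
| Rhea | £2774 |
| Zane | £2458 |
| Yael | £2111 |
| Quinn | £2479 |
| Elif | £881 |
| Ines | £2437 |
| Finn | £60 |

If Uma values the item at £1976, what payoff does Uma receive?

Highest bid: Uma at £2958, so Uma wins.
Second-highest bid: Rhea at £2774 — that is the price the winner pays.
Uma's payoff = value − price = £1976 − £2774 = −£798.

−£798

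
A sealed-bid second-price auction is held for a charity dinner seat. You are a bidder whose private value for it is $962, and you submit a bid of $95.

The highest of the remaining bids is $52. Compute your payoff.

$910

Your bid $95 exceeds the highest competing bid $52, so you win.
In a second-price auction the winner pays the second-highest bid, $52.
Payoff = value − price = $962 − $52 = $910.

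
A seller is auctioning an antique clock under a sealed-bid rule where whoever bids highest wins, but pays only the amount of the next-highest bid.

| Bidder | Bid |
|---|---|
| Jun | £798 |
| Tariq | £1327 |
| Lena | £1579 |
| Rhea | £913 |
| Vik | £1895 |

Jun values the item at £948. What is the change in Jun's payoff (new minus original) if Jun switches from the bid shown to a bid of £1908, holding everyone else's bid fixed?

The highest bid among the other bidders is £1895; Jun's bid doesn't change that.
Original bid £798: Jun is not highest (top rival bid is £1895); payoff £0.
Alternative bid £1908: Jun is highest, pays the top rival bid £1895; payoff £948 − £1895 = −£947.
Change in payoff = −£947 − (£0) = −£947.

−£947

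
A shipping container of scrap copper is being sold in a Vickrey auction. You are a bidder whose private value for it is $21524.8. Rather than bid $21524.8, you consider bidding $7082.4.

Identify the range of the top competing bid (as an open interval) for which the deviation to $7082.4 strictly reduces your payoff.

($7082.4, $21524.8)

If the competing bid is below $7082.4, both bids win at the same price — no difference.
If it is above $21524.8, both bids lose — no difference.
If it lies strictly between $7082.4 and $21524.8, bidding your value wins at a price below your value (positive payoff) while bidding $7082.4 loses (payoff 0).
So the deviation strictly hurts on the open interval ($7082.4, $21524.8).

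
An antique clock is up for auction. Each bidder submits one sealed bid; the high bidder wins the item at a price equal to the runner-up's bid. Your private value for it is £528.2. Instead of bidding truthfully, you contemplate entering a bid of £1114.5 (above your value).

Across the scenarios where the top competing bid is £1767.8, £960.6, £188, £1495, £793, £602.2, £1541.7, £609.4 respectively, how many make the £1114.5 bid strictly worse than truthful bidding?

The deviation hurts exactly when the highest competing bid lies strictly between £528.2 and £1114.5 — overbidding then wins at a price above your value.
£1767.8: above both → same outcome either way.
£960.6: inside the interval → strictly worse (loss £432.4).
£188: below both → same outcome either way.
£1495: above both → same outcome either way.
£793: inside the interval → strictly worse (loss £264.8).
£602.2: inside the interval → strictly worse (loss £74).
£1541.7: above both → same outcome either way.
£609.4: inside the interval → strictly worse (loss £81.2).
Count: 4.

4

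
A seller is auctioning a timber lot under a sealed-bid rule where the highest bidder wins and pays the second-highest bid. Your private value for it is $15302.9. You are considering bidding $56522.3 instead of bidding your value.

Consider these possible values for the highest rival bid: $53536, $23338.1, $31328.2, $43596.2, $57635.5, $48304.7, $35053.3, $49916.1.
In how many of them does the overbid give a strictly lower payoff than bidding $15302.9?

7

The deviation hurts exactly when the highest competing bid lies strictly between $15302.9 and $56522.3 — overbidding then wins at a price above your value.
$53536: inside the interval → strictly worse (loss $38233.1).
$23338.1: inside the interval → strictly worse (loss $8035.2).
$31328.2: inside the interval → strictly worse (loss $16025.3).
$43596.2: inside the interval → strictly worse (loss $28293.3).
$57635.5: above both → same outcome either way.
$48304.7: inside the interval → strictly worse (loss $33001.8).
$35053.3: inside the interval → strictly worse (loss $19750.4).
$49916.1: inside the interval → strictly worse (loss $34613.2).
Count: 7.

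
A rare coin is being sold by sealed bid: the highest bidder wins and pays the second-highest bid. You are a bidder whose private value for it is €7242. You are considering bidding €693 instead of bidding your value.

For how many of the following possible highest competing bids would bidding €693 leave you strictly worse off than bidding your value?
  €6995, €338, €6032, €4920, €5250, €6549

The deviation hurts exactly when the highest competing bid lies strictly between €693 and €7242 — underbidding then forfeits a profitable win.
€6995: inside the interval → strictly worse (loss €247).
€338: below both → same outcome either way.
€6032: inside the interval → strictly worse (loss €1210).
€4920: inside the interval → strictly worse (loss €2322).
€5250: inside the interval → strictly worse (loss €1992).
€6549: inside the interval → strictly worse (loss €693).
Count: 5.

5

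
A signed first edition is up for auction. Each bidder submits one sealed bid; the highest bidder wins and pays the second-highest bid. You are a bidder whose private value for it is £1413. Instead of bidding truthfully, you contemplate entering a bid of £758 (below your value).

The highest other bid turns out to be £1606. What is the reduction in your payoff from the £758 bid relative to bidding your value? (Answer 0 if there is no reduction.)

Bidding your value £1413: you lose (since £1413 < £1606). Payoff £0.
Bidding £758: you lose. Payoff £0.
Difference = £0 − £0 = £0; both bids lead to the same outcome because the competing bid is above both your value and your alternative bid.

£0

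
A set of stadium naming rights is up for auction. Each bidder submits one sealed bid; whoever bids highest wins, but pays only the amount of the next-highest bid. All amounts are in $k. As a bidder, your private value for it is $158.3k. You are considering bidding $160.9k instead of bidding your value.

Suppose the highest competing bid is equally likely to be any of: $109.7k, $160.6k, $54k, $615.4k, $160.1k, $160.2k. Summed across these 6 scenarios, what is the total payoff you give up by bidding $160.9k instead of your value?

$6k

The deviation costs you only when the competing bid falls strictly between $158.3k and $160.9k; elsewhere both bids give the same outcome.
$109.7k: outcomes coincide → loss $0k.
$160.6k: truthful payoff $0k, deviation payoff −$2.3k → loss $2.3k.
$54k: outcomes coincide → loss $0k.
$615.4k: outcomes coincide → loss $0k.
$160.1k: truthful payoff $0k, deviation payoff −$1.8k → loss $1.8k.
$160.2k: truthful payoff $0k, deviation payoff −$1.9k → loss $1.9k.
Total loss = $2.3k + $1.8k + $1.9k = $6k.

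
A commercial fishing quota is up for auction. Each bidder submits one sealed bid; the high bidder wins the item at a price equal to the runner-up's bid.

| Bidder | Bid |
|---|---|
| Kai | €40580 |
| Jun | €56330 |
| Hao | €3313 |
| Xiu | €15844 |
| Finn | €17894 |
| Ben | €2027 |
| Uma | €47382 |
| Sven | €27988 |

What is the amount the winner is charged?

Highest bid: Jun at €56330, so Jun wins.
Second-highest bid: Uma at €47382 — that is the price the winner pays.

€47382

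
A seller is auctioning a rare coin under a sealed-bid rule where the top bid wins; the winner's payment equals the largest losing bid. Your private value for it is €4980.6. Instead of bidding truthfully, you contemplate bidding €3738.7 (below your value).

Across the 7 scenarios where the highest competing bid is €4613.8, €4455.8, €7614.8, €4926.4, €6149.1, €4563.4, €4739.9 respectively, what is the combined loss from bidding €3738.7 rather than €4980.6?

€1603.7

The deviation costs you only when the competing bid falls strictly between €3738.7 and €4980.6; elsewhere both bids give the same outcome.
€4613.8: truthful payoff €366.8, deviation payoff €0 → loss €366.8.
€4455.8: truthful payoff €524.8, deviation payoff €0 → loss €524.8.
€7614.8: outcomes coincide → loss €0.
€4926.4: truthful payoff €54.2, deviation payoff €0 → loss €54.2.
€6149.1: outcomes coincide → loss €0.
€4563.4: truthful payoff €417.2, deviation payoff €0 → loss €417.2.
€4739.9: truthful payoff €240.7, deviation payoff €0 → loss €240.7.
Total loss = €366.8 + €524.8 + €54.2 + €417.2 + €240.7 = €1603.7.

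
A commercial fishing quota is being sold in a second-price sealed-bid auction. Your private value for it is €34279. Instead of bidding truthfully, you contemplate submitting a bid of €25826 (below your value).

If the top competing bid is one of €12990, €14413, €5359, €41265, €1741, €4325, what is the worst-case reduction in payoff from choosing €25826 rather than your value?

€12990: same outcome either way → loss €0.
€14413: same outcome either way → loss €0.
€5359: same outcome either way → loss €0.
€41265: same outcome either way → loss €0.
€1741: same outcome either way → loss €0.
€4325: same outcome either way → loss €0.
Maximum loss: €0.

€0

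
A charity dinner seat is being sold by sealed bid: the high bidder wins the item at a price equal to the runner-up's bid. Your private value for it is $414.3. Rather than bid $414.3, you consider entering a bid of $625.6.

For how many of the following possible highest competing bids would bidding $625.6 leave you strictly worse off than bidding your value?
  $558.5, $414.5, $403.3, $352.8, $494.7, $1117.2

The deviation hurts exactly when the highest competing bid lies strictly between $414.3 and $625.6 — overbidding then wins at a price above your value.
$558.5: inside the interval → strictly worse (loss $144.2).
$414.5: inside the interval → strictly worse (loss $0.2).
$403.3: below both → same outcome either way.
$352.8: below both → same outcome either way.
$494.7: inside the interval → strictly worse (loss $80.4).
$1117.2: above both → same outcome either way.
Count: 3.

3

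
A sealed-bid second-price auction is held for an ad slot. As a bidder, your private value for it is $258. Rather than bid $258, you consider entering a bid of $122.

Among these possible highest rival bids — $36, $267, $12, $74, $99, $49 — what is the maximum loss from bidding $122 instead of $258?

$36: same outcome either way → loss $0.
$267: same outcome either way → loss $0.
$12: same outcome either way → loss $0.
$74: same outcome either way → loss $0.
$99: same outcome either way → loss $0.
$49: same outcome either way → loss $0.
Maximum loss: $0.

$0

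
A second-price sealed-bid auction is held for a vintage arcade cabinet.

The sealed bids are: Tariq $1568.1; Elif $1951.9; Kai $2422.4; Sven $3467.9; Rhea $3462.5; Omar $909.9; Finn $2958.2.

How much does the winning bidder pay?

Highest bid: Sven at $3467.9, so Sven wins.
Second-highest bid: Rhea at $3462.5 — that is the price the winner pays.

$3462.5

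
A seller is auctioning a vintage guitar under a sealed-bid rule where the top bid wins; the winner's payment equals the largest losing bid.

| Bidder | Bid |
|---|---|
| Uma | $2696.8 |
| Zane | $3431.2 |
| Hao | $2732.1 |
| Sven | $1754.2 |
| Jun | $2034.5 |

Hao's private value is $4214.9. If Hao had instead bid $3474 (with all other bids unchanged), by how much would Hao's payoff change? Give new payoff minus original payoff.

$783.7

The highest bid among the other bidders is $3431.2; Hao's bid doesn't change that.
Original bid $2732.1: Hao is not highest (top rival bid is $3431.2); payoff $0.
Alternative bid $3474: Hao is highest, pays the top rival bid $3431.2; payoff $4214.9 − $3431.2 = $783.7.
Change in payoff = $783.7 − ($0) = $783.7.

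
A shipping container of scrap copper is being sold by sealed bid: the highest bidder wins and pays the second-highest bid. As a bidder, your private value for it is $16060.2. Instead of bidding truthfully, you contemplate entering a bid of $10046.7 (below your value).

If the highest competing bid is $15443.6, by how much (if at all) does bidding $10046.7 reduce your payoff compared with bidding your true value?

Bidding your value $16060.2: you win (since $16060.2 > $15443.6) and pay $15443.6. Payoff $616.6.
Bidding $10046.7: you lose. Payoff $0.
The competing bid $15443.6 lies between your shaded bid and your value, so underbidding forfeits an item you could have won at a profitable price.
Loss from deviating = $616.6 − ($0) = $616.6.

$616.6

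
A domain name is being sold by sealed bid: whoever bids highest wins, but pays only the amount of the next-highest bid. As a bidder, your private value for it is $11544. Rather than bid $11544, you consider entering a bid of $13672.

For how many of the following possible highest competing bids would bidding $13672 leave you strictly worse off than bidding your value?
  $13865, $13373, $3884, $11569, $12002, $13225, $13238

5

The deviation hurts exactly when the highest competing bid lies strictly between $11544 and $13672 — overbidding then wins at a price above your value.
$13865: above both → same outcome either way.
$13373: inside the interval → strictly worse (loss $1829).
$3884: below both → same outcome either way.
$11569: inside the interval → strictly worse (loss $25).
$12002: inside the interval → strictly worse (loss $458).
$13225: inside the interval → strictly worse (loss $1681).
$13238: inside the interval → strictly worse (loss $1694).
Count: 5.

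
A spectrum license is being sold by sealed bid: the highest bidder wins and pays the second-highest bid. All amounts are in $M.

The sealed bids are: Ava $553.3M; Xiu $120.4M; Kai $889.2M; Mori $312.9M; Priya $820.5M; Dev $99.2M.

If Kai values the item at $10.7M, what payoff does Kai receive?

Highest bid: Kai at $889.2M, so Kai wins.
Second-highest bid: Priya at $820.5M — that is the price the winner pays.
Kai's payoff = value − price = $10.7M − $820.5M = −$809.8M.

−$809.8M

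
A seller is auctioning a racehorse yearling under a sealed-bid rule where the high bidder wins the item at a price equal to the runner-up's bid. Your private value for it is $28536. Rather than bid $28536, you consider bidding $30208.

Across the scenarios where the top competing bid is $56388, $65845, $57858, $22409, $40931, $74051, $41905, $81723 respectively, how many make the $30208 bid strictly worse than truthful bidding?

0

The deviation hurts exactly when the highest competing bid lies strictly between $28536 and $30208 — overbidding then wins at a price above your value.
$56388: above both → same outcome either way.
$65845: above both → same outcome either way.
$57858: above both → same outcome either way.
$22409: below both → same outcome either way.
$40931: above both → same outcome either way.
$74051: above both → same outcome either way.
$41905: above both → same outcome either way.
$81723: above both → same outcome either way.
Count: 0.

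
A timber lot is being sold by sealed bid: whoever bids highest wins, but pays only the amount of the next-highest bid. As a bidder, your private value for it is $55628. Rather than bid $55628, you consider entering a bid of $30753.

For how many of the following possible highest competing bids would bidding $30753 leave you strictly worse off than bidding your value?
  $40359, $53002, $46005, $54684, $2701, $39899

The deviation hurts exactly when the highest competing bid lies strictly between $30753 and $55628 — underbidding then forfeits a profitable win.
$40359: inside the interval → strictly worse (loss $15269).
$53002: inside the interval → strictly worse (loss $2626).
$46005: inside the interval → strictly worse (loss $9623).
$54684: inside the interval → strictly worse (loss $944).
$2701: below both → same outcome either way.
$39899: inside the interval → strictly worse (loss $15729).
Count: 5.

5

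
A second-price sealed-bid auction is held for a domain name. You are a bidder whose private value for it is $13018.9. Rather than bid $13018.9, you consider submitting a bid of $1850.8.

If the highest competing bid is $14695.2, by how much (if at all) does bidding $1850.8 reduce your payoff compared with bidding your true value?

$0

Bidding your value $13018.9: you lose (since $13018.9 < $14695.2). Payoff $0.
Bidding $1850.8: you lose. Payoff $0.
Difference = $0 − $0 = $0; both bids lead to the same outcome because the competing bid is above both your value and your alternative bid.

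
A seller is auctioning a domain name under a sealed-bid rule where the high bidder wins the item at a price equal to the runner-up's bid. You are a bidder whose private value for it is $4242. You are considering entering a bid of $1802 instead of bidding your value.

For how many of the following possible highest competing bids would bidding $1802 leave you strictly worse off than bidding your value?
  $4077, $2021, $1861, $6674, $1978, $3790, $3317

6

The deviation hurts exactly when the highest competing bid lies strictly between $1802 and $4242 — underbidding then forfeits a profitable win.
$4077: inside the interval → strictly worse (loss $165).
$2021: inside the interval → strictly worse (loss $2221).
$1861: inside the interval → strictly worse (loss $2381).
$6674: above both → same outcome either way.
$1978: inside the interval → strictly worse (loss $2264).
$3790: inside the interval → strictly worse (loss $452).
$3317: inside the interval → strictly worse (loss $925).
Count: 6.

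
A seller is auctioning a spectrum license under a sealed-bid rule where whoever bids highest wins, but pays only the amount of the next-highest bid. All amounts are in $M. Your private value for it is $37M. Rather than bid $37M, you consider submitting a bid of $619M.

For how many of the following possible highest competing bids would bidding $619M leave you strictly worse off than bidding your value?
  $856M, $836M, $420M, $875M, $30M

1

The deviation hurts exactly when the highest competing bid lies strictly between $37M and $619M — overbidding then wins at a price above your value.
$856M: above both → same outcome either way.
$836M: above both → same outcome either way.
$420M: inside the interval → strictly worse (loss $383M).
$875M: above both → same outcome either way.
$30M: below both → same outcome either way.
Count: 1.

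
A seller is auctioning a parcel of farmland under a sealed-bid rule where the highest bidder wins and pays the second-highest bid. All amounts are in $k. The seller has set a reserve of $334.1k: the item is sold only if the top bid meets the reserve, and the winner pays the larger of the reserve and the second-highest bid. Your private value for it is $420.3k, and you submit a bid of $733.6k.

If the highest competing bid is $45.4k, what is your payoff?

$86.2k

Your bid $733.6k is the highest and exceeds the reserve.
Price = max(second-highest bid, reserve) = max($45.4k, $334.1k) = $334.1k.
Payoff = $420.3k − $334.1k = $86.2k.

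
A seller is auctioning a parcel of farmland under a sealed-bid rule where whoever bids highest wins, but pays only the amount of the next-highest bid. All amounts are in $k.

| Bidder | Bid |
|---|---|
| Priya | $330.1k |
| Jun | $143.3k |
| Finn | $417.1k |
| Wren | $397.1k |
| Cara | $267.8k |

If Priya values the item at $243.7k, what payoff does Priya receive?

Highest bid: Finn at $417.1k, so Finn wins.
Second-highest bid: Wren at $397.1k — that is the price the winner pays.
Priya did not win, so Priya pays nothing and receives nothing: payoff $0k.

$0k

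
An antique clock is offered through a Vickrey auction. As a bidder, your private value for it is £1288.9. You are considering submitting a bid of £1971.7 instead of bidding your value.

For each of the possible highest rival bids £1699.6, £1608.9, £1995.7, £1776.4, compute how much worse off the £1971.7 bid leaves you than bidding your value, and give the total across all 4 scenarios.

£1218.2

The deviation costs you only when the competing bid falls strictly between £1288.9 and £1971.7; elsewhere both bids give the same outcome.
£1699.6: truthful payoff £0, deviation payoff −£410.7 → loss £410.7.
£1608.9: truthful payoff £0, deviation payoff −£320 → loss £320.
£1995.7: outcomes coincide → loss £0.
£1776.4: truthful payoff £0, deviation payoff −£487.5 → loss £487.5.
Total loss = £410.7 + £320 + £487.5 = £1218.2.
Because the price is fixed by the runner-up's bid, deviating from your value can only change a good outcome into a bad one — never the reverse.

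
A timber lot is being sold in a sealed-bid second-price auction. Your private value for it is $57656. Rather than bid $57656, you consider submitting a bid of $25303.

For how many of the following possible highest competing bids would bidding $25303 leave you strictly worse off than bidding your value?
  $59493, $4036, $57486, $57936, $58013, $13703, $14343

1

The deviation hurts exactly when the highest competing bid lies strictly between $25303 and $57656 — underbidding then forfeits a profitable win.
$59493: above both → same outcome either way.
$4036: below both → same outcome either way.
$57486: inside the interval → strictly worse (loss $170).
$57936: above both → same outcome either way.
$58013: above both → same outcome either way.
$13703: below both → same outcome either way.
$14343: below both → same outcome either way.
Count: 1.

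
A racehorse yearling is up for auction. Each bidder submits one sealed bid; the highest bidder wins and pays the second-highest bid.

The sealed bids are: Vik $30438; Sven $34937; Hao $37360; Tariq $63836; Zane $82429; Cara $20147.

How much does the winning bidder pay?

$63836

Highest bid: Zane at $82429, so Zane wins.
Second-highest bid: Tariq at $63836 — that is the price the winner pays.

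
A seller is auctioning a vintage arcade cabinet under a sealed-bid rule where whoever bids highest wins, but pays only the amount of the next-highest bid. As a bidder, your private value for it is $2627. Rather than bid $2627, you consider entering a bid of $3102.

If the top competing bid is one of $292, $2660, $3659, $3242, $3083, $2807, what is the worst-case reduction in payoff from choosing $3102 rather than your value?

$456

$292: same outcome either way → loss $0.
$2660: truthful gives $0, deviation gives −$33 → loss $33.
$3659: same outcome either way → loss $0.
$3242: same outcome either way → loss $0.
$3083: truthful gives $0, deviation gives −$456 → loss $456.
$2807: truthful gives $0, deviation gives −$180 → loss $180.
Maximum loss: $456.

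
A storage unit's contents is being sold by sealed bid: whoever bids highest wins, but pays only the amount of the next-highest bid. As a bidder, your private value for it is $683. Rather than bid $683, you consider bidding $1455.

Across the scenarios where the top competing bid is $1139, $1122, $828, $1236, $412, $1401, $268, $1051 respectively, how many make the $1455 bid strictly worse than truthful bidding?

6

The deviation hurts exactly when the highest competing bid lies strictly between $683 and $1455 — overbidding then wins at a price above your value.
$1139: inside the interval → strictly worse (loss $456).
$1122: inside the interval → strictly worse (loss $439).
$828: inside the interval → strictly worse (loss $145).
$1236: inside the interval → strictly worse (loss $553).
$412: below both → same outcome either way.
$1401: inside the interval → strictly worse (loss $718).
$268: below both → same outcome either way.
$1051: inside the interval → strictly worse (loss $368).
Count: 6.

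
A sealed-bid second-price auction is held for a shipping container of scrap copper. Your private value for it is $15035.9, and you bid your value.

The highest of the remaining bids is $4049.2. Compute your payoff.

$10986.7

Your bid $15035.9 exceeds the highest competing bid $4049.2, so you win.
In a second-price auction the winner pays the second-highest bid, $4049.2.
Payoff = value − price = $15035.9 − $4049.2 = $10986.7.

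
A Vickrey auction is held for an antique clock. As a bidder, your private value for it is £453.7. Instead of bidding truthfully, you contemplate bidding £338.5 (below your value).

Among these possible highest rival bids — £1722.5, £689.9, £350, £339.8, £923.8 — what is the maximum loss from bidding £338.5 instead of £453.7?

£1722.5: same outcome either way → loss £0.
£689.9: same outcome either way → loss £0.
£350: truthful gives £103.7, deviation gives £0 → loss £103.7.
£339.8: truthful gives £113.9, deviation gives £0 → loss £113.9.
£923.8: same outcome either way → loss £0.
Maximum loss: £113.9.

£113.9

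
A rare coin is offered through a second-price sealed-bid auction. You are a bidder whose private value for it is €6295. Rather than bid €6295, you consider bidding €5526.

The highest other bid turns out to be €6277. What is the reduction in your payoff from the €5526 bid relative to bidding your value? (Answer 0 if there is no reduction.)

€18

Bidding your value €6295: you win (since €6295 > €6277) and pay €6277. Payoff €18.
Bidding €5526: you lose. Payoff €0.
The competing bid €6277 lies between your shaded bid and your value, so underbidding forfeits an item you could have won at a profitable price.
Loss from deviating = €18 − (€0) = €18.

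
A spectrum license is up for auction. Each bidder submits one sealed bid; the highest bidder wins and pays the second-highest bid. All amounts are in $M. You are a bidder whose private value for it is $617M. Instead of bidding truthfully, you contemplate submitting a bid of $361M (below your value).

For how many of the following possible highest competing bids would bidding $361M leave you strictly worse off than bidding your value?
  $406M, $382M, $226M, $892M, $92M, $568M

3

The deviation hurts exactly when the highest competing bid lies strictly between $361M and $617M — underbidding then forfeits a profitable win.
$406M: inside the interval → strictly worse (loss $211M).
$382M: inside the interval → strictly worse (loss $235M).
$226M: below both → same outcome either way.
$892M: above both → same outcome either way.
$92M: below both → same outcome either way.
$568M: inside the interval → strictly worse (loss $49M).
Count: 3.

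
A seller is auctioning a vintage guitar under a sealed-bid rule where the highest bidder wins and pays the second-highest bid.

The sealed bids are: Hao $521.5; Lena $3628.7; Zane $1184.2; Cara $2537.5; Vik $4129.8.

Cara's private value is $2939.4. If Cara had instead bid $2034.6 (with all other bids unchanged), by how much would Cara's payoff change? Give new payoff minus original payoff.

$0

The highest bid among the other bidders is $4129.8; Cara's bid doesn't change that.
Original bid $2537.5: Cara is not highest (top rival bid is $4129.8); payoff $0.
Alternative bid $2034.6: Cara is not highest (top rival bid is $4129.8); payoff $0.
Change in payoff = $0 − ($0) = $0.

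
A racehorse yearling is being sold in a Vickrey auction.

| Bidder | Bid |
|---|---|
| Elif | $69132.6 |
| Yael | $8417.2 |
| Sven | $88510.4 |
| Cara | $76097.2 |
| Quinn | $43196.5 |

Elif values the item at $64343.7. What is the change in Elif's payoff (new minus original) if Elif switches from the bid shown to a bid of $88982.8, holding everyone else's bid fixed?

The highest bid among the other bidders is $88510.4; Elif's bid doesn't change that.
Original bid $69132.6: Elif is not highest (top rival bid is $88510.4); payoff $0.
Alternative bid $88982.8: Elif is highest, pays the top rival bid $88510.4; payoff $64343.7 − $88510.4 = −$24166.7.
Change in payoff = −$24166.7 − ($0) = −$24166.7.

−$24166.7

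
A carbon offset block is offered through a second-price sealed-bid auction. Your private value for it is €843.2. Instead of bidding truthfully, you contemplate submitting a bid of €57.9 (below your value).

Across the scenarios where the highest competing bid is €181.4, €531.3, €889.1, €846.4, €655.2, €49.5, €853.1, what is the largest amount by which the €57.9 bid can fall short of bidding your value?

€661.8

€181.4: truthful gives €661.8, deviation gives €0 → loss €661.8.
€531.3: truthful gives €311.9, deviation gives €0 → loss €311.9.
€889.1: same outcome either way → loss €0.
€846.4: same outcome either way → loss €0.
€655.2: truthful gives €188, deviation gives €0 → loss €188.
€49.5: same outcome either way → loss €0.
€853.1: same outcome either way → loss €0.
Maximum loss: €661.8.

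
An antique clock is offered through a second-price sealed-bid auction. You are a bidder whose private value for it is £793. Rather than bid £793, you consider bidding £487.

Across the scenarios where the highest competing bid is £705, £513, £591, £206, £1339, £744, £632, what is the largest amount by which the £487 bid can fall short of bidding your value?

£705: truthful gives £88, deviation gives £0 → loss £88.
£513: truthful gives £280, deviation gives £0 → loss £280.
£591: truthful gives £202, deviation gives £0 → loss £202.
£206: same outcome either way → loss £0.
£1339: same outcome either way → loss £0.
£744: truthful gives £49, deviation gives £0 → loss £49.
£632: truthful gives £161, deviation gives £0 → loss £161.
Maximum loss: £280.

£280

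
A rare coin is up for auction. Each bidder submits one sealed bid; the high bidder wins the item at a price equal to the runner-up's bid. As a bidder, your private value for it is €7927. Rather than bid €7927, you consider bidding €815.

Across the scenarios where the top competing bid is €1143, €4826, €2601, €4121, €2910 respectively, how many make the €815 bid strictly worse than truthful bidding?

5

The deviation hurts exactly when the highest competing bid lies strictly between €815 and €7927 — underbidding then forfeits a profitable win.
€1143: inside the interval → strictly worse (loss €6784).
€4826: inside the interval → strictly worse (loss €3101).
€2601: inside the interval → strictly worse (loss €5326).
€4121: inside the interval → strictly worse (loss €3806).
€2910: inside the interval → strictly worse (loss €5017).
Count: 5.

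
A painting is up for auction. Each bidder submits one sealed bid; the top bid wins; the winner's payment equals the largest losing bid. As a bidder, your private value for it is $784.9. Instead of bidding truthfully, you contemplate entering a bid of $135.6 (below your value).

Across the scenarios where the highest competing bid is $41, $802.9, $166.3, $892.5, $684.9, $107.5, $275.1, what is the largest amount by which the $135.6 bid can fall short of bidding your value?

$41: same outcome either way → loss $0.
$802.9: same outcome either way → loss $0.
$166.3: truthful gives $618.6, deviation gives $0 → loss $618.6.
$892.5: same outcome either way → loss $0.
$684.9: truthful gives $100, deviation gives $0 → loss $100.
$107.5: same outcome either way → loss $0.
$275.1: truthful gives $509.8, deviation gives $0 → loss $509.8.
Maximum loss: $618.6.

$618.6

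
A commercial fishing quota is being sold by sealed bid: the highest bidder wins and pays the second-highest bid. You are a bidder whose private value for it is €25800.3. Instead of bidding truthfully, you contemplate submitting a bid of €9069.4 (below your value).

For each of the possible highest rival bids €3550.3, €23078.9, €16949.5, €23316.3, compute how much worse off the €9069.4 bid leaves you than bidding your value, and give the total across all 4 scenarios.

The deviation costs you only when the competing bid falls strictly between €9069.4 and €25800.3; elsewhere both bids give the same outcome.
€3550.3: outcomes coincide → loss €0.
€23078.9: truthful payoff €2721.4, deviation payoff €0 → loss €2721.4.
€16949.5: truthful payoff €8850.8, deviation payoff €0 → loss €8850.8.
€23316.3: truthful payoff €2484, deviation payoff €0 → loss €2484.
Total loss = €2721.4 + €8850.8 + €2484 = €14056.2.

€14056.2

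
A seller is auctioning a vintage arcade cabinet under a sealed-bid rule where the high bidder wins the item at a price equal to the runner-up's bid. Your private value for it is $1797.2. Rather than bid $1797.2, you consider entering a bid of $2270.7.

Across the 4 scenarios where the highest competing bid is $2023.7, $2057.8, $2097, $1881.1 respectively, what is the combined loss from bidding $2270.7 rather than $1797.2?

$870.8

The deviation costs you only when the competing bid falls strictly between $1797.2 and $2270.7; elsewhere both bids give the same outcome.
$2023.7: truthful payoff $0, deviation payoff −$226.5 → loss $226.5.
$2057.8: truthful payoff $0, deviation payoff −$260.6 → loss $260.6.
$2097: truthful payoff $0, deviation payoff −$299.8 → loss $299.8.
$1881.1: truthful payoff $0, deviation payoff −$83.9 → loss $83.9.
Total loss = $226.5 + $260.6 + $299.8 + $83.9 = $870.8.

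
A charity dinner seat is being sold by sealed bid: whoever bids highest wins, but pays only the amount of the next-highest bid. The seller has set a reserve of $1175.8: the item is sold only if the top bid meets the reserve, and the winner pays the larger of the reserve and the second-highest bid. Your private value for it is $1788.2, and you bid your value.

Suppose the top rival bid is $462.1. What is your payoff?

$612.4

Your bid $1788.2 is the highest and exceeds the reserve.
Price = max(second-highest bid, reserve) = max($462.1, $1175.8) = $1175.8.
Payoff = $1788.2 − $1175.8 = $612.4.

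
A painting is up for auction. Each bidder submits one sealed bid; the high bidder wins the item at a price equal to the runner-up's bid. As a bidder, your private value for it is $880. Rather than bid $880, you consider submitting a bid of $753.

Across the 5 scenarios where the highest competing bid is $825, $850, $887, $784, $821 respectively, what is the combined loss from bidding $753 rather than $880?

$240

The deviation costs you only when the competing bid falls strictly between $753 and $880; elsewhere both bids give the same outcome.
$825: truthful payoff $55, deviation payoff $0 → loss $55.
$850: truthful payoff $30, deviation payoff $0 → loss $30.
$887: outcomes coincide → loss $0.
$784: truthful payoff $96, deviation payoff $0 → loss $96.
$821: truthful payoff $59, deviation payoff $0 → loss $59.
Total loss = $55 + $30 + $96 + $59 = $240.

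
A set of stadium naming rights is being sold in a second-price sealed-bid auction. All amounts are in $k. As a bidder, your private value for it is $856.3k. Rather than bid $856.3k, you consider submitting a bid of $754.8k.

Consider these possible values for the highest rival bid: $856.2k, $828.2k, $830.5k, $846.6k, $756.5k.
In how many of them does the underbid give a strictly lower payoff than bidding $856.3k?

The deviation hurts exactly when the highest competing bid lies strictly between $754.8k and $856.3k — underbidding then forfeits a profitable win.
$856.2k: inside the interval → strictly worse (loss $0.1k).
$828.2k: inside the interval → strictly worse (loss $28.1k).
$830.5k: inside the interval → strictly worse (loss $25.8k).
$846.6k: inside the interval → strictly worse (loss $9.7k).
$756.5k: inside the interval → strictly worse (loss $99.8k).
Count: 5.

5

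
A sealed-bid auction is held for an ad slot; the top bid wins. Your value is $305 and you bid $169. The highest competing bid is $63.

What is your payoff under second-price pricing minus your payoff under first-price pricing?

$106

You have the highest bid, so you win under either rule.
Second-price: pay $63 → payoff $242.
First-price: pay your own bid $169 → payoff $136.
Difference = $242 − ($136) = $106.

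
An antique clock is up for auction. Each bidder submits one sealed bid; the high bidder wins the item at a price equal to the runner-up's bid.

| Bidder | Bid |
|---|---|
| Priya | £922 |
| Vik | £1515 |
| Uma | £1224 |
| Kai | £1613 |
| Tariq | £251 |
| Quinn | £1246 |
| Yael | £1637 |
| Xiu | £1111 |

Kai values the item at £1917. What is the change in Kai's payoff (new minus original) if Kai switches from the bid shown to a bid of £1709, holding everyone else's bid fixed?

£280

The highest bid among the other bidders is £1637; Kai's bid doesn't change that.
Original bid £1613: Kai is not highest (top rival bid is £1637); payoff £0.
Alternative bid £1709: Kai is highest, pays the top rival bid £1637; payoff £1917 − £1637 = £280.
Change in payoff = £280 − (£0) = £280.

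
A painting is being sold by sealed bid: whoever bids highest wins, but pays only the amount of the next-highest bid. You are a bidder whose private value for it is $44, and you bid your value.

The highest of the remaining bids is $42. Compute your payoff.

$2

Your bid $44 exceeds the highest competing bid $42, so you win.
In a second-price auction the winner pays the second-highest bid, $42.
Payoff = value − price = $44 − $42 = $2.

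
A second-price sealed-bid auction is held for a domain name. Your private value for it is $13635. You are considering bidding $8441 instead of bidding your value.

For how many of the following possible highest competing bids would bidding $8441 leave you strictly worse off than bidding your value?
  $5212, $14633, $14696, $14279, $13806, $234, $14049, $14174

The deviation hurts exactly when the highest competing bid lies strictly between $8441 and $13635 — underbidding then forfeits a profitable win.
$5212: below both → same outcome either way.
$14633: above both → same outcome either way.
$14696: above both → same outcome either way.
$14279: above both → same outcome either way.
$13806: above both → same outcome either way.
$234: below both → same outcome either way.
$14049: above both → same outcome either way.
$14174: above both → same outcome either way.
Count: 0.

0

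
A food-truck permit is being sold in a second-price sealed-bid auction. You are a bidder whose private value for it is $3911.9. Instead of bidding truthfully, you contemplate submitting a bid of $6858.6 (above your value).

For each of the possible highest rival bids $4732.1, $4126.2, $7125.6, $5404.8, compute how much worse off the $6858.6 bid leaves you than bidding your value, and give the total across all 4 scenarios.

The deviation costs you only when the competing bid falls strictly between $3911.9 and $6858.6; elsewhere both bids give the same outcome.
$4732.1: truthful payoff $0, deviation payoff −$820.2 → loss $820.2.
$4126.2: truthful payoff $0, deviation payoff −$214.3 → loss $214.3.
$7125.6: outcomes coincide → loss $0.
$5404.8: truthful payoff $0, deviation payoff −$1492.9 → loss $1492.9.
Total loss = $820.2 + $214.3 + $1492.9 = $2527.4.

$2527.4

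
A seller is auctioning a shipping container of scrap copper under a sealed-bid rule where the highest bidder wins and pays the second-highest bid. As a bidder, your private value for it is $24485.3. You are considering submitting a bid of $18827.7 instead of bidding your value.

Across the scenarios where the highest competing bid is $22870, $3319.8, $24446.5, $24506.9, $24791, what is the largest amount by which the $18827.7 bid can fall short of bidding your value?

$1615.3

$22870: truthful gives $1615.3, deviation gives $0 → loss $1615.3.
$3319.8: same outcome either way → loss $0.
$24446.5: truthful gives $38.8, deviation gives $0 → loss $38.8.
$24506.9: same outcome either way → loss $0.
$24791: same outcome either way → loss $0.
Maximum loss: $1615.3.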